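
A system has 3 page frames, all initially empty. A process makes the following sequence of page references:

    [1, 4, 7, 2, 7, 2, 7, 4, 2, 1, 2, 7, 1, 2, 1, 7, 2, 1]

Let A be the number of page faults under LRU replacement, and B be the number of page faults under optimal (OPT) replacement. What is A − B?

1

Under LRU: F F F F . . . . . F . F . . . . . . → 6 faults.
Under OPT: F F F F . . . . . F . . . . . . . . → 5 faults.
A − B = 6 − 5 = 1.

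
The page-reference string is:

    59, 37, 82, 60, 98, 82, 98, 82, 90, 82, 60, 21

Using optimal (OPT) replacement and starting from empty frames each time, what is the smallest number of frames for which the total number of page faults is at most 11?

f=1: 12 faults
f=2: 8 faults
f=3: 7 faults
f=4: 7 faults
f=5: 7 faults
f=6: 7 faults
f=7: 7 faults
Smallest f with faults ≤ 11 is 2.

2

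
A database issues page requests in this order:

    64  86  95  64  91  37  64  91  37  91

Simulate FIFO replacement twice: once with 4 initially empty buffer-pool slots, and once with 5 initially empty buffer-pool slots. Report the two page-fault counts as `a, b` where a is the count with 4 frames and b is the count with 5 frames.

4 frames: F F F . F F F . . . → 6 faults.
5 frames: F F F . F F . . . . → 5 faults.
5 < 6: adding a frame reduced faults, as is typical.

6, 5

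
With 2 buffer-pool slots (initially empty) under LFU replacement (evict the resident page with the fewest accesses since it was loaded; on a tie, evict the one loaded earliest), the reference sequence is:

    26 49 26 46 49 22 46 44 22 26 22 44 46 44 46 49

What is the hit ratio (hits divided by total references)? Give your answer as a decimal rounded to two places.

26: fault, frames {26}
49: fault, frames {26,49}
26: hit
46: fault, evict 49, frames {26,46}
49: fault, evict 46, frames {26,49}
22: fault, evict 49, frames {26,22}
46: fault, evict 22, frames {26,46}
44: fault, evict 46, frames {26,44}
22: fault, evict 44, frames {26,22}
26: hit
22: hit
44: fault, evict 22, frames {26,44}
46: fault, evict 44, frames {26,46}
44: fault, evict 46, frames {26,44}
46: fault, evict 44, frames {26,46}
49: fault, evict 46, frames {26,49}
Hits: 3 of 16 references → 3/16 = 0.1875.

0.19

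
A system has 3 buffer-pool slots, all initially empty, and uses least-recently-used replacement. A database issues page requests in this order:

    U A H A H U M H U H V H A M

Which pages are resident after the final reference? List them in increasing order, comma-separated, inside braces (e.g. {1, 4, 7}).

U: miss, frames {U}
A: miss, frames {U,A}
H: miss, frames {U,A,H}
A: hit
H: hit
U: hit
M: miss, evict A, frames {H,U,M}
H: hit
U: hit
H: hit
V: miss, evict M, frames {U,H,V}
H: hit
A: miss, evict U, frames {V,H,A}
M: miss, evict V, frames {H,A,M}

{A, H, M}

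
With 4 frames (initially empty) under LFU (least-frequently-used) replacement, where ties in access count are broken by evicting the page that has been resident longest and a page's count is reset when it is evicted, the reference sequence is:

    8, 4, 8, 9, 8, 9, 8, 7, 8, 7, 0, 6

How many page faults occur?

8: fault, frames [8]
4: fault, frames [8, 4]
8: hit
9: fault, frames [8, 4, 9]
8: hit
9: hit
8: hit
7: fault, frames [8, 4, 9, 7]
8: hit
7: hit
0: fault, evict 4, frames [8, 9, 7, 0]
6: fault, evict 0, frames [8, 9, 7, 6]
Page faults: 6.

6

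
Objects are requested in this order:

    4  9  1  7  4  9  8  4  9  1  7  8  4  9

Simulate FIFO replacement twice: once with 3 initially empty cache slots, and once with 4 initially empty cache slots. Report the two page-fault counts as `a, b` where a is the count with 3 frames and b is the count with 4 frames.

11, 12

3 frames: F F F F F F F . . F F . F F → 11 faults.
4 frames: F F F F . . F F F F F F F F → 12 faults.
12 > 11: adding a frame increased faults — Belady's anomaly.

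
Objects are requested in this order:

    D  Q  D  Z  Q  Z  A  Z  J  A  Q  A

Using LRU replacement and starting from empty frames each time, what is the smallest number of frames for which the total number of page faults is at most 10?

f=1: 12 faults
f=2: 8 faults
f=3: 6 faults
f=4: 5 faults
f=5: 5 faults
Smallest f with faults ≤ 10 is 2.

2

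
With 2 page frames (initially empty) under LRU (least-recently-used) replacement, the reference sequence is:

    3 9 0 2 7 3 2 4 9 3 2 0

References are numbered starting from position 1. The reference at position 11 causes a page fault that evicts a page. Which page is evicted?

9

pos 1: 3 -> fault, frames (3)
pos 2: 9 -> fault, frames (3 9)
pos 3: 0 -> fault, evict 3, frames (9 0)
pos 4: 2 -> fault, evict 9, frames (0 2)
pos 5: 7 -> fault, evict 0, frames (2 7)
pos 6: 3 -> fault, evict 2, frames (7 3)
pos 7: 2 -> fault, evict 7, frames (3 2)
pos 8: 4 -> fault, evict 3, frames (2 4)
pos 9: 9 -> fault, evict 2, frames (4 9)
pos 10: 3 -> fault, evict 4, frames (9 3)
pos 11: 2 -> fault, evict 9, frames (3 2)
At position 11, page 9 is evicted.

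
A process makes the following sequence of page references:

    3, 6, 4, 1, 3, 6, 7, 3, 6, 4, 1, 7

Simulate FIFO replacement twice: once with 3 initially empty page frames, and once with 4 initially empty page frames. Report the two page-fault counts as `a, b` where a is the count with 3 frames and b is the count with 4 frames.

9, 10

3 frames: F F F F F F F . . F F . → 9 faults.
4 frames: F F F F . . F F F F F F → 10 faults.
10 > 9: adding a frame increased faults — Belady's anomaly.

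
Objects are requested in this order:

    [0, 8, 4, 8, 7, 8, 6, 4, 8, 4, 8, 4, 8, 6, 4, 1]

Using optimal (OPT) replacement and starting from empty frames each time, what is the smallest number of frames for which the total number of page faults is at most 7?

3

f=1: 16 faults
f=2: 8 faults
f=3: 6 faults
f=4: 6 faults
f=5: 6 faults
f=6: 6 faults
Smallest f with faults ≤ 7 is 3.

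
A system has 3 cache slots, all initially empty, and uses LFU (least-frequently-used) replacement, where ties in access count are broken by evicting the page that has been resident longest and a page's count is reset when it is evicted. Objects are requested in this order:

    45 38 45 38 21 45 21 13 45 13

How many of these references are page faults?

4

45 -> miss, frames (45)
38 -> miss, frames (45 38)
45 -> hit
38 -> hit
21 -> miss, frames (45 38 21)
45 -> hit
21 -> hit
13 -> miss, evict 38, frames (45 21 13)
45 -> hit
13 -> hit
Page faults: 4.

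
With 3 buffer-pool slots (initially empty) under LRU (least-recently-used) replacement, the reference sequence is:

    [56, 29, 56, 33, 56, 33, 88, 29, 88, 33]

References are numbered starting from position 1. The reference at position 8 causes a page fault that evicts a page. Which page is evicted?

pos 1: 56 → miss, frames (56)
pos 2: 29 → miss, frames (56 29)
pos 3: 56 → hit
pos 4: 33 → miss, frames (29 56 33)
pos 5: 56 → hit
pos 6: 33 → hit
pos 7: 88 → miss, evict 29, frames (56 33 88)
pos 8: 29 → miss, evict 56, frames (33 88 29)
At position 8, page 56 is evicted.

56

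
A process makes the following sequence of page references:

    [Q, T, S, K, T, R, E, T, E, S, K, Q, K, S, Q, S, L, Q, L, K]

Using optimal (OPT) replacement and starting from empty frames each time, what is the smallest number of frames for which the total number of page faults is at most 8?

4

f=1: 20 faults
f=2: 12 faults
f=3: 9 faults
f=4: 8 faults
f=5: 7 faults
f=6: 7 faults
f=7: 7 faults
Smallest f with faults ≤ 8 is 4.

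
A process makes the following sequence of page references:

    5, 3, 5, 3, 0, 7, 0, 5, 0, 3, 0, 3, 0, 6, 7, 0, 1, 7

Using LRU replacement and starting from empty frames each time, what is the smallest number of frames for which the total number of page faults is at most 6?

f=1: 18 faults
f=2: 11 faults
f=3: 9 faults
f=4: 7 faults
f=5: 6 faults
f=6: 6 faults
Smallest f with faults ≤ 6 is 5.

5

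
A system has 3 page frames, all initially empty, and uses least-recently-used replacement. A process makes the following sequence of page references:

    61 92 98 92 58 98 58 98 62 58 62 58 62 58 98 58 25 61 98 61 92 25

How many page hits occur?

12

61: fault, frames [61]
92: fault, frames [61, 92]
98: fault, frames [61, 92, 98]
92: hit
58: fault, evict 61, frames [98, 92, 58]
98: hit
58: hit
98: hit
62: fault, evict 92, frames [58, 98, 62]
58: hit
62: hit
58: hit
62: hit
58: hit
98: hit
58: hit
25: fault, evict 62, frames [98, 58, 25]
61: fault, evict 98, frames [58, 25, 61]
98: fault, evict 58, frames [25, 61, 98]
61: hit
92: fault, evict 25, frames [98, 61, 92]
25: fault, evict 98, frames [61, 92, 25]
Hits: 12.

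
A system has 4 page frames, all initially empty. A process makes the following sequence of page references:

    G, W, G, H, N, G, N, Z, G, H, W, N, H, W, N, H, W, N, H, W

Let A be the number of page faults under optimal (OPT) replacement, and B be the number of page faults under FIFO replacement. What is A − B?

-3

Under OPT: F F . F F . . F . . . F . . . . . . . . → 6 faults.
Under FIFO: F F . F F . . F F . F . F . F . . . . . → 9 faults.
A − B = 6 − 9 = -3.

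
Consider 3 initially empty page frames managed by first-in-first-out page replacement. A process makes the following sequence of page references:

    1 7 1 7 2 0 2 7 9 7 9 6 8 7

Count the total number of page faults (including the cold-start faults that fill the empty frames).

8

1 -> fault, frames (1)
7 -> fault, frames (1 7)
1 -> hit
7 -> hit
2 -> fault, frames (1 7 2)
0 -> fault, evict 1, frames (7 2 0)
2 -> hit
7 -> hit
9 -> fault, evict 7, frames (2 0 9)
7 -> fault, evict 2, frames (0 9 7)
9 -> hit
6 -> fault, evict 0, frames (9 7 6)
8 -> fault, evict 9, frames (7 6 8)
7 -> hit
Page faults: 8.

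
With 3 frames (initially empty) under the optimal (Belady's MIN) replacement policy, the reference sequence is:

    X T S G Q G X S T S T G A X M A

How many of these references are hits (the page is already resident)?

X: fault, frames (X)
T: fault, frames (X T)
S: fault, frames (X T S)
G: fault, evict T, frames (X S G)
Q: fault, evict S, frames (X G Q)
G: hit
X: hit
S: fault, evict Q, frames (X G S)
T: fault, evict X, frames (G S T)
S: hit
T: hit
G: hit
A: fault, evict T, frames (G S A)
X: fault, evict S, frames (G A X)
M: fault, evict X, frames (G A M)
A: hit
Hits: 6.

6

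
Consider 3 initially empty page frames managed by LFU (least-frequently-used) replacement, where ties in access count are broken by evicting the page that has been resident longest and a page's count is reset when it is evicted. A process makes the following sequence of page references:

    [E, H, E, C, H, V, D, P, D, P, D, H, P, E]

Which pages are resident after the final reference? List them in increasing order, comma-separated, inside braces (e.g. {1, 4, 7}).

{E, H, P}

E: miss, frames {E}
H: miss, frames {E,H}
E: hit
C: miss, frames {E,H,C}
H: hit
V: miss, evict C, frames {E,H,V}
D: miss, evict V, frames {E,H,D}
P: miss, evict D, frames {E,H,P}
D: miss, evict P, frames {E,H,D}
P: miss, evict D, frames {E,H,P}
D: miss, evict P, frames {E,H,D}
H: hit
P: miss, evict D, frames {E,H,P}
E: hit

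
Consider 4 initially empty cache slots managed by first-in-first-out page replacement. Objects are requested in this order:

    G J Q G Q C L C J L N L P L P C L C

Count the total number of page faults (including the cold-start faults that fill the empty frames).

G -> miss, frames (G)
J -> miss, frames (G J)
Q -> miss, frames (G J Q)
G -> hit
Q -> hit
C -> miss, frames (G J Q C)
L -> miss, evict G, frames (J Q C L)
C -> hit
J -> hit
L -> hit
N -> miss, evict J, frames (Q C L N)
L -> hit
P -> miss, evict Q, frames (C L N P)
L -> hit
P -> hit
C -> hit
L -> hit
C -> hit
Page faults: 7.

7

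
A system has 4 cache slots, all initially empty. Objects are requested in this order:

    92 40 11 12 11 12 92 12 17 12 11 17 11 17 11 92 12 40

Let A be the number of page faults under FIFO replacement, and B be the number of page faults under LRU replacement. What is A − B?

1

Under FIFO: F F F F . . . . F . . . . . . F . F → 7 faults.
Under LRU: F F F F . . . . F . . . . . . . . F → 6 faults.
A − B = 7 − 6 = 1.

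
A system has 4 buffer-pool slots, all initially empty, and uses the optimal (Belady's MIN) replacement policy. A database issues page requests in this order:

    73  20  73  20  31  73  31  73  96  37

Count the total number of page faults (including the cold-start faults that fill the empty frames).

5

73 -> fault, frames {73}
20 -> fault, frames {73,20}
73 -> hit
20 -> hit
31 -> fault, frames {73,20,31}
73 -> hit
31 -> hit
73 -> hit
96 -> fault, frames {73,20,31,96}
37 -> fault, evict 96, frames {73,20,31,37}
Page faults: 5.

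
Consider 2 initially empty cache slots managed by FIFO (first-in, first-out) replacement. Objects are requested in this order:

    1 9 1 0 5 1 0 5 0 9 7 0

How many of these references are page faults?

1 -> miss, frames (1)
9 -> miss, frames (1 9)
1 -> hit
0 -> miss, evict 1, frames (9 0)
5 -> miss, evict 9, frames (0 5)
1 -> miss, evict 0, frames (5 1)
0 -> miss, evict 5, frames (1 0)
5 -> miss, evict 1, frames (0 5)
0 -> hit
9 -> miss, evict 0, frames (5 9)
7 -> miss, evict 5, frames (9 7)
0 -> miss, evict 9, frames (7 0)
Page faults: 10.

10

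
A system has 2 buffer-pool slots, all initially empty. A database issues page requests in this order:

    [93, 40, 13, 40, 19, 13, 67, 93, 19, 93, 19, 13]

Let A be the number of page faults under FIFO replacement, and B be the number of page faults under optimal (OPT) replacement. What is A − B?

1

Under FIFO: F F F . F . F F F . . F → 8 faults.
Under OPT: F F F . F . F F . . . F → 7 faults.
A − B = 8 − 7 = 1.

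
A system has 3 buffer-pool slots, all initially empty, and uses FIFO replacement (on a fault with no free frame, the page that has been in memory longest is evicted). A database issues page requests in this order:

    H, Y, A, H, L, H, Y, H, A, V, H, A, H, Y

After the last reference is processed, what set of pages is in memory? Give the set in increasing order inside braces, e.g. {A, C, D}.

H → fault, frames [H]
Y → fault, frames [H, Y]
A → fault, frames [H, Y, A]
H → hit
L → fault, evict H, frames [Y, A, L]
H → fault, evict Y, frames [A, L, H]
Y → fault, evict A, frames [L, H, Y]
H → hit
A → fault, evict L, frames [H, Y, A]
V → fault, evict H, frames [Y, A, V]
H → fault, evict Y, frames [A, V, H]
A → hit
H → hit
Y → fault, evict A, frames [V, H, Y]

{H, V, Y}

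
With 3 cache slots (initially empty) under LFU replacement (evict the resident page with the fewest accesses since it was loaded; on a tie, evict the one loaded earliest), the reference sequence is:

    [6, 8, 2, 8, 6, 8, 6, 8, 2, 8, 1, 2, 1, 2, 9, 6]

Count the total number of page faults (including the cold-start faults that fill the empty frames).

8

6 → miss, frames [6]
8 → miss, frames [6, 8]
2 → miss, frames [6, 8, 2]
8 → hit
6 → hit
8 → hit
6 → hit
8 → hit
2 → hit
8 → hit
1 → miss, evict 2, frames [6, 8, 1]
2 → miss, evict 1, frames [6, 8, 2]
1 → miss, evict 2, frames [6, 8, 1]
2 → miss, evict 1, frames [6, 8, 2]
9 → miss, evict 2, frames [6, 8, 9]
6 → hit
Page faults: 8.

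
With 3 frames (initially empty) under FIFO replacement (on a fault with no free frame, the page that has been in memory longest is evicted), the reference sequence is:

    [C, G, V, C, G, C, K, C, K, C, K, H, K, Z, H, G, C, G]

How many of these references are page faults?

C: fault, frames [C]
G: fault, frames [C, G]
V: fault, frames [C, G, V]
C: hit
G: hit
C: hit
K: fault, evict C, frames [G, V, K]
C: fault, evict G, frames [V, K, C]
K: hit
C: hit
K: hit
H: fault, evict V, frames [K, C, H]
K: hit
Z: fault, evict K, frames [C, H, Z]
H: hit
G: fault, evict C, frames [H, Z, G]
C: fault, evict H, frames [Z, G, C]
G: hit
Page faults: 9.

9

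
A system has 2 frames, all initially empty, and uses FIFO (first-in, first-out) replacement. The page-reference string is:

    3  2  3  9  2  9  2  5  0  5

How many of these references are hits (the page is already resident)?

5

3 -> miss, frames (3)
2 -> miss, frames (3 2)
3 -> hit
9 -> miss, evict 3, frames (2 9)
2 -> hit
9 -> hit
2 -> hit
5 -> miss, evict 2, frames (9 5)
0 -> miss, evict 9, frames (5 0)
5 -> hit
Hits: 5.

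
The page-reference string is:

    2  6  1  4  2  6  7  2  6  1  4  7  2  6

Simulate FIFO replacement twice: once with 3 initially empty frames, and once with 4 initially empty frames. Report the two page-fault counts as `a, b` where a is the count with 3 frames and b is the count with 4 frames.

11, 12

3 frames: F F F F F F F . . F F . F F → 11 faults.
4 frames: F F F F . . F F F F F F F F → 12 faults.
12 > 11: adding a frame increased faults — Belady's anomaly.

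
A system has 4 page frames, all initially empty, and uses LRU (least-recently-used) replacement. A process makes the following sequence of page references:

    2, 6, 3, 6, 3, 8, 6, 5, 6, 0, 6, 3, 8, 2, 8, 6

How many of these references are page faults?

2: fault, frames (2)
6: fault, frames (2 6)
3: fault, frames (2 6 3)
6: hit
3: hit
8: fault, frames (2 6 3 8)
6: hit
5: fault, evict 2, frames (3 8 6 5)
6: hit
0: fault, evict 3, frames (8 5 6 0)
6: hit
3: fault, evict 8, frames (5 0 6 3)
8: fault, evict 5, frames (0 6 3 8)
2: fault, evict 0, frames (6 3 8 2)
8: hit
6: hit
Page faults: 9.

9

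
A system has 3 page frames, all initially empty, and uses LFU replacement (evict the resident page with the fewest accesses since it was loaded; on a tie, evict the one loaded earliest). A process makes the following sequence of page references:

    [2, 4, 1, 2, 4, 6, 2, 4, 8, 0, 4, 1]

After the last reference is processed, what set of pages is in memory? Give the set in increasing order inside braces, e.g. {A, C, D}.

2: miss, frames {2}
4: miss, frames {2,4}
1: miss, frames {2,4,1}
2: hit
4: hit
6: miss, evict 1, frames {2,4,6}
2: hit
4: hit
8: miss, evict 6, frames {2,4,8}
0: miss, evict 8, frames {2,4,0}
4: hit
1: miss, evict 0, frames {2,4,1}

{1, 2, 4}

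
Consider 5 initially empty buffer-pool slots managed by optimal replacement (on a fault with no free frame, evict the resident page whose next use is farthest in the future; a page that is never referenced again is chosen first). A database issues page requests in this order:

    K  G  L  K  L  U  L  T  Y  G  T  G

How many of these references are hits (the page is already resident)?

6

K → fault, frames {K}
G → fault, frames {K,G}
L → fault, frames {K,G,L}
K → hit
L → hit
U → fault, frames {K,G,L,U}
L → hit
T → fault, frames {K,G,L,U,T}
Y → fault, evict U, frames {K,G,L,T,Y}
G → hit
T → hit
G → hit
Hits: 6.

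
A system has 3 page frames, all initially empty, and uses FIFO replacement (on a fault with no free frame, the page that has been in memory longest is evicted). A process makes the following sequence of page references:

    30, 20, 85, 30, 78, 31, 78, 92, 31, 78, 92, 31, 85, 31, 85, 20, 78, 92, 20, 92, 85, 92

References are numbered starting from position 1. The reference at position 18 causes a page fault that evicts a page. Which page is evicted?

85

pos 1: 30 → fault, frames {30}
pos 2: 20 → fault, frames {30,20}
pos 3: 85 → fault, frames {30,20,85}
pos 4: 30 → hit
pos 5: 78 → fault, evict 30, frames {20,85,78}
pos 6: 31 → fault, evict 20, frames {85,78,31}
pos 7: 78 → hit
pos 8: 92 → fault, evict 85, frames {78,31,92}
pos 9: 31 → hit
pos 10: 78 → hit
pos 11: 92 → hit
pos 12: 31 → hit
pos 13: 85 → fault, evict 78, frames {31,92,85}
pos 14: 31 → hit
pos 15: 85 → hit
pos 16: 20 → fault, evict 31, frames {92,85,20}
pos 17: 78 → fault, evict 92, frames {85,20,78}
pos 18: 92 → fault, evict 85, frames {20,78,92}
At position 18, page 85 is evicted.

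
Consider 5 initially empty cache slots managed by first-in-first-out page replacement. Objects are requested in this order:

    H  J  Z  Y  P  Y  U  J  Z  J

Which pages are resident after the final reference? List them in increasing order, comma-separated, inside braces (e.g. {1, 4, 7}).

{J, P, U, Y, Z}

H → fault, frames [H]
J → fault, frames [H, J]
Z → fault, frames [H, J, Z]
Y → fault, frames [H, J, Z, Y]
P → fault, frames [H, J, Z, Y, P]
Y → hit
U → fault, evict H, frames [J, Z, Y, P, U]
J → hit
Z → hit
J → hit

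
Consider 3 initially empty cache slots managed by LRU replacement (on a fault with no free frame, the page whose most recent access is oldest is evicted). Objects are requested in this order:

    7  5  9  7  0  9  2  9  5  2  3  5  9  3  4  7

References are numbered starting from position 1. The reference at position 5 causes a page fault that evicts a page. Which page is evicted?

pos 1: 7: miss, frames (7)
pos 2: 5: miss, frames (7 5)
pos 3: 9: miss, frames (7 5 9)
pos 4: 7: hit
pos 5: 0: miss, evict 5, frames (9 7 0)
At position 5, page 5 is evicted.

5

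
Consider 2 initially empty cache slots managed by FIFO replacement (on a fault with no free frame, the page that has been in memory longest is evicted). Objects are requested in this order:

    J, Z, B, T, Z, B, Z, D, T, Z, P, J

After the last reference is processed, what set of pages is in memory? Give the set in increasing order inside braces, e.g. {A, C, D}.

J: miss, frames {J}
Z: miss, frames {J,Z}
B: miss, evict J, frames {Z,B}
T: miss, evict Z, frames {B,T}
Z: miss, evict B, frames {T,Z}
B: miss, evict T, frames {Z,B}
Z: hit
D: miss, evict Z, frames {B,D}
T: miss, evict B, frames {D,T}
Z: miss, evict D, frames {T,Z}
P: miss, evict T, frames {Z,P}
J: miss, evict Z, frames {P,J}

{J, P}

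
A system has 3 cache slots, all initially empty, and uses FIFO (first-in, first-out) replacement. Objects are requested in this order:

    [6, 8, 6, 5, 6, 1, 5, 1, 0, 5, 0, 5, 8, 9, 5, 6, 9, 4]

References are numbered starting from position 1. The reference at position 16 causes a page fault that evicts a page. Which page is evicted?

pos 1: 6: miss, frames [6]
pos 2: 8: miss, frames [6, 8]
pos 3: 6: hit
pos 4: 5: miss, frames [6, 8, 5]
pos 5: 6: hit
pos 6: 1: miss, evict 6, frames [8, 5, 1]
pos 7: 5: hit
pos 8: 1: hit
pos 9: 0: miss, evict 8, frames [5, 1, 0]
pos 10: 5: hit
pos 11: 0: hit
pos 12: 5: hit
pos 13: 8: miss, evict 5, frames [1, 0, 8]
pos 14: 9: miss, evict 1, frames [0, 8, 9]
pos 15: 5: miss, evict 0, frames [8, 9, 5]
pos 16: 6: miss, evict 8, frames [9, 5, 6]
At position 16, page 8 is evicted.

8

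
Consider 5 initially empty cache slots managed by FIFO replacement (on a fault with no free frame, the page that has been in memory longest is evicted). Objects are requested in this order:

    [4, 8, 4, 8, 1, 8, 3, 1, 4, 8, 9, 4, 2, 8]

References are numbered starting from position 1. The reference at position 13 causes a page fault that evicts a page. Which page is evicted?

pos 1: 4 → fault, frames (4)
pos 2: 8 → fault, frames (4 8)
pos 3: 4 → hit
pos 4: 8 → hit
pos 5: 1 → fault, frames (4 8 1)
pos 6: 8 → hit
pos 7: 3 → fault, frames (4 8 1 3)
pos 8: 1 → hit
pos 9: 4 → hit
pos 10: 8 → hit
pos 11: 9 → fault, frames (4 8 1 3 9)
pos 12: 4 → hit
pos 13: 2 → fault, evict 4, frames (8 1 3 9 2)
At position 13, page 4 is evicted.

4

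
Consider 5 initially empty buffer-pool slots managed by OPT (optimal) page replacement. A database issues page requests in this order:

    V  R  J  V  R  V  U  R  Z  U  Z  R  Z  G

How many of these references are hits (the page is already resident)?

8

V: fault, frames [V]
R: fault, frames [V, R]
J: fault, frames [V, R, J]
V: hit
R: hit
V: hit
U: fault, frames [V, R, J, U]
R: hit
Z: fault, frames [V, R, J, U, Z]
U: hit
Z: hit
R: hit
Z: hit
G: fault, evict Z, frames [V, R, J, U, G]
Hits: 8.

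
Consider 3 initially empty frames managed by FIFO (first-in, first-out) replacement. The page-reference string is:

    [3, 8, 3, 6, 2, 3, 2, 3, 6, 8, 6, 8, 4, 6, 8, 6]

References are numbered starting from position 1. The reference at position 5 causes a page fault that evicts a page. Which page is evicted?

pos 1: 3: fault, frames (3)
pos 2: 8: fault, frames (3 8)
pos 3: 3: hit
pos 4: 6: fault, frames (3 8 6)
pos 5: 2: fault, evict 3, frames (8 6 2)
At position 5, page 3 is evicted.

3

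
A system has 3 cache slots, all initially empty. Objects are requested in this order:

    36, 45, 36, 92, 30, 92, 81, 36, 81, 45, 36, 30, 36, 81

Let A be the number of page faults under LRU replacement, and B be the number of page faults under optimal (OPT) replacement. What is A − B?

2

Under LRU: F F . F F . F F . F . F . F → 9 faults.
Under OPT: F F . F F . F . . F . . . F → 7 faults.
A − B = 9 − 7 = 2.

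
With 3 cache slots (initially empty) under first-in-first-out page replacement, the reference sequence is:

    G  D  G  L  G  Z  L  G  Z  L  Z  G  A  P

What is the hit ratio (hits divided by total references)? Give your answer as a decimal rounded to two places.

0.50

G → fault, frames [G]
D → fault, frames [G, D]
G → hit
L → fault, frames [G, D, L]
G → hit
Z → fault, evict G, frames [D, L, Z]
L → hit
G → fault, evict D, frames [L, Z, G]
Z → hit
L → hit
Z → hit
G → hit
A → fault, evict L, frames [Z, G, A]
P → fault, evict Z, frames [G, A, P]
Hits: 7 of 14 references → 7/14 = 0.5000.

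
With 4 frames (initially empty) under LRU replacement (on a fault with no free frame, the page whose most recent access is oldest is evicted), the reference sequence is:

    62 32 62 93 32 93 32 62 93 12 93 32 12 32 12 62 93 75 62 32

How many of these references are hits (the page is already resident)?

62: fault, frames {62}
32: fault, frames {62,32}
62: hit
93: fault, frames {32,62,93}
32: hit
93: hit
32: hit
62: hit
93: hit
12: fault, frames {32,62,93,12}
93: hit
32: hit
12: hit
32: hit
12: hit
62: hit
93: hit
75: fault, evict 32, frames {12,62,93,75}
62: hit
32: fault, evict 12, frames {93,75,62,32}
Hits: 14.

14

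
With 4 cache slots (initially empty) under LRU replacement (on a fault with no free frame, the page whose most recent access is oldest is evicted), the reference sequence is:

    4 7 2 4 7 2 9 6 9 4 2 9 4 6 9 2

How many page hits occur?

10

4 -> fault, frames (4)
7 -> fault, frames (4 7)
2 -> fault, frames (4 7 2)
4 -> hit
7 -> hit
2 -> hit
9 -> fault, frames (4 7 2 9)
6 -> fault, evict 4, frames (7 2 9 6)
9 -> hit
4 -> fault, evict 7, frames (2 6 9 4)
2 -> hit
9 -> hit
4 -> hit
6 -> hit
9 -> hit
2 -> hit
Hits: 10.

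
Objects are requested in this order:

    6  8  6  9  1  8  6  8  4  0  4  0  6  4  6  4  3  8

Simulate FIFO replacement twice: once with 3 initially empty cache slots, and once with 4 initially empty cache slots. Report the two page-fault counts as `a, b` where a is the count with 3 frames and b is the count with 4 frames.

11, 9

3 frames: F F . F F . F F F F . . F . . . F F → 11 faults.
4 frames: F F . F F . . . F F . . F . . . F F → 9 faults.
9 < 11: adding a frame reduced faults, as is typical.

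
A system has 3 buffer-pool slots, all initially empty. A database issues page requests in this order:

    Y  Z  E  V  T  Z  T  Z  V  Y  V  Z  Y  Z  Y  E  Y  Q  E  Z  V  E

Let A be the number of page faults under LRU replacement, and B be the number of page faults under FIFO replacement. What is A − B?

-2

Under LRU: F F F F F F . . . F . . . . . F . F . F F . → 11 faults.
Under FIFO: F F F F F F . . . F F . . . . F . F . F F F → 13 faults.
A − B = 11 − 13 = -2.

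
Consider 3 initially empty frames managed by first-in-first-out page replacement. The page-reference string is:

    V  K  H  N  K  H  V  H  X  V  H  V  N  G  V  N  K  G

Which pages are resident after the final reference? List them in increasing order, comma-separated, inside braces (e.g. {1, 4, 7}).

V -> miss, frames (V)
K -> miss, frames (V K)
H -> miss, frames (V K H)
N -> miss, evict V, frames (K H N)
K -> hit
H -> hit
V -> miss, evict K, frames (H N V)
H -> hit
X -> miss, evict H, frames (N V X)
V -> hit
H -> miss, evict N, frames (V X H)
V -> hit
N -> miss, evict V, frames (X H N)
G -> miss, evict X, frames (H N G)
V -> miss, evict H, frames (N G V)
N -> hit
K -> miss, evict N, frames (G V K)
G -> hit

{G, K, V}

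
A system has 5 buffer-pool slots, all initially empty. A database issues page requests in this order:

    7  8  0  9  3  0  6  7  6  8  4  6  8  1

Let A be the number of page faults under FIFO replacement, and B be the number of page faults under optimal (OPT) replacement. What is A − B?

2

Under FIFO: F F F F F . F F . F F . . F → 10 faults.
Under OPT: F F F F F . F . . . F . . F → 8 faults.
A − B = 10 − 8 = 2.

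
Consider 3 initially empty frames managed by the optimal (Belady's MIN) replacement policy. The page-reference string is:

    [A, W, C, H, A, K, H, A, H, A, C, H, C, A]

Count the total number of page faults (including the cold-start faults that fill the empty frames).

6

A: miss, frames [A]
W: miss, frames [A, W]
C: miss, frames [A, W, C]
H: miss, evict W, frames [A, C, H]
A: hit
K: miss, evict C, frames [A, H, K]
H: hit
A: hit
H: hit
A: hit
C: miss, evict K, frames [A, H, C]
H: hit
C: hit
A: hit
Page faults: 6.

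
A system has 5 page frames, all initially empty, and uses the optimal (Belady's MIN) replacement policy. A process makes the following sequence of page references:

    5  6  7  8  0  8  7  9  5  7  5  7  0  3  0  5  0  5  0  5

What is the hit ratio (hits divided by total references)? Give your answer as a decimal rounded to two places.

5: miss, frames (5)
6: miss, frames (5 6)
7: miss, frames (5 6 7)
8: miss, frames (5 6 7 8)
0: miss, frames (5 6 7 8 0)
8: hit
7: hit
9: miss, evict 8, frames (5 6 7 0 9)
5: hit
7: hit
5: hit
7: hit
0: hit
3: miss, evict 9, frames (5 6 7 0 3)
0: hit
5: hit
0: hit
5: hit
0: hit
5: hit
Hits: 13 of 20 references → 13/20 = 0.6500.

0.65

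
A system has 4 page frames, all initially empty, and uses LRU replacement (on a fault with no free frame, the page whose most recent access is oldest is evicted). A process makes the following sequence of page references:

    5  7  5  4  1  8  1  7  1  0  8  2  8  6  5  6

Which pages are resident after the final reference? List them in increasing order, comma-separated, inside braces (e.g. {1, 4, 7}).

5: miss, frames [5]
7: miss, frames [5, 7]
5: hit
4: miss, frames [7, 5, 4]
1: miss, frames [7, 5, 4, 1]
8: miss, evict 7, frames [5, 4, 1, 8]
1: hit
7: miss, evict 5, frames [4, 8, 1, 7]
1: hit
0: miss, evict 4, frames [8, 7, 1, 0]
8: hit
2: miss, evict 7, frames [1, 0, 8, 2]
8: hit
6: miss, evict 1, frames [0, 2, 8, 6]
5: miss, evict 0, frames [2, 8, 6, 5]
6: hit

{2, 5, 6, 8}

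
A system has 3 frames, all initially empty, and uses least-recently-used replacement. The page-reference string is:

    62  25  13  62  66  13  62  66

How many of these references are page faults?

62: miss, frames (62)
25: miss, frames (62 25)
13: miss, frames (62 25 13)
62: hit
66: miss, evict 25, frames (13 62 66)
13: hit
62: hit
66: hit
Page faults: 4.

4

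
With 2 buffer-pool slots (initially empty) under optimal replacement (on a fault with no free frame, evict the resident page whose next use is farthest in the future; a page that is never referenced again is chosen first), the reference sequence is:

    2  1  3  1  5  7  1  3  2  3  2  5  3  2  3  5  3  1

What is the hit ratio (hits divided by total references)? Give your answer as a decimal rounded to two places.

2: miss, frames {2}
1: miss, frames {2,1}
3: miss, evict 2, frames {1,3}
1: hit
5: miss, evict 3, frames {1,5}
7: miss, evict 5, frames {1,7}
1: hit
3: miss, evict 7, frames {1,3}
2: miss, evict 1, frames {3,2}
3: hit
2: hit
5: miss, evict 2, frames {3,5}
3: hit
2: miss, evict 5, frames {3,2}
3: hit
5: miss, evict 2, frames {3,5}
3: hit
1: miss, evict 5, frames {3,1}
Hits: 7 of 18 references → 7/18 = 0.3889.

0.39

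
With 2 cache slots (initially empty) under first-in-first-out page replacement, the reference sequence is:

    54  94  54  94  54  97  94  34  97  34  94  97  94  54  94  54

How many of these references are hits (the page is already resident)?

8

54: fault, frames [54]
94: fault, frames [54, 94]
54: hit
94: hit
54: hit
97: fault, evict 54, frames [94, 97]
94: hit
34: fault, evict 94, frames [97, 34]
97: hit
34: hit
94: fault, evict 97, frames [34, 94]
97: fault, evict 34, frames [94, 97]
94: hit
54: fault, evict 94, frames [97, 54]
94: fault, evict 97, frames [54, 94]
54: hit
Hits: 8.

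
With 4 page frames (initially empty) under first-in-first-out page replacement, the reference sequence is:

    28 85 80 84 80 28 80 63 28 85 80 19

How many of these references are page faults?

9

28 → fault, frames (28)
85 → fault, frames (28 85)
80 → fault, frames (28 85 80)
84 → fault, frames (28 85 80 84)
80 → hit
28 → hit
80 → hit
63 → fault, evict 28, frames (85 80 84 63)
28 → fault, evict 85, frames (80 84 63 28)
85 → fault, evict 80, frames (84 63 28 85)
80 → fault, evict 84, frames (63 28 85 80)
19 → fault, evict 63, frames (28 85 80 19)
Page faults: 9.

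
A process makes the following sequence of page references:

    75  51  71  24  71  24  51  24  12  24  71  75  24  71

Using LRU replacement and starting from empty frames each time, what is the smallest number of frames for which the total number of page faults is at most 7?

3

f=1: 14 faults
f=2: 10 faults
f=3: 7 faults
f=4: 6 faults
f=5: 5 faults
Smallest f with faults ≤ 7 is 3.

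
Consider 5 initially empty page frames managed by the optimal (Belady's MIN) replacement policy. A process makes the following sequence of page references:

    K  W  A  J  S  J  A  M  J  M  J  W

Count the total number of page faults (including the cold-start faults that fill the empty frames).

K → miss, frames (K)
W → miss, frames (K W)
A → miss, frames (K W A)
J → miss, frames (K W A J)
S → miss, frames (K W A J S)
J → hit
A → hit
M → miss, evict S, frames (K W A J M)
J → hit
M → hit
J → hit
W → hit
Page faults: 6.

6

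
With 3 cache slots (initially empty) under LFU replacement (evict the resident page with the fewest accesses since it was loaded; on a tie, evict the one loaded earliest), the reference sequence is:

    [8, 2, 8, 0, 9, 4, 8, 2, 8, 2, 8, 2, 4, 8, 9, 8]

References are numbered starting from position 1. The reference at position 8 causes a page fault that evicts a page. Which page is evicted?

9

pos 1: 8: miss, frames [8]
pos 2: 2: miss, frames [8, 2]
pos 3: 8: hit
pos 4: 0: miss, frames [8, 2, 0]
pos 5: 9: miss, evict 2, frames [8, 0, 9]
pos 6: 4: miss, evict 0, frames [8, 9, 4]
pos 7: 8: hit
pos 8: 2: miss, evict 9, frames [8, 4, 2]
At position 8, page 9 is evicted.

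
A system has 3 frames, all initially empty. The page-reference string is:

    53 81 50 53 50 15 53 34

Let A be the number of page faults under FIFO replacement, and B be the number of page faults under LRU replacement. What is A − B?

Under FIFO: F F F . . F F F → 6 faults.
Under LRU: F F F . . F . F → 5 faults.
A − B = 6 − 5 = 1.

1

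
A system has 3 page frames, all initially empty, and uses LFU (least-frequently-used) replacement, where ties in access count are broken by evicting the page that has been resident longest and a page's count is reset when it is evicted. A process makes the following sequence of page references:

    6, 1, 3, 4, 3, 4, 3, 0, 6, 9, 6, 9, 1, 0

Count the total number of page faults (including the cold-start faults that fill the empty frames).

11

6 → miss, frames [6]
1 → miss, frames [6, 1]
3 → miss, frames [6, 1, 3]
4 → miss, evict 6, frames [1, 3, 4]
3 → hit
4 → hit
3 → hit
0 → miss, evict 1, frames [3, 4, 0]
6 → miss, evict 0, frames [3, 4, 6]
9 → miss, evict 6, frames [3, 4, 9]
6 → miss, evict 9, frames [3, 4, 6]
9 → miss, evict 6, frames [3, 4, 9]
1 → miss, evict 9, frames [3, 4, 1]
0 → miss, evict 1, frames [3, 4, 0]
Page faults: 11.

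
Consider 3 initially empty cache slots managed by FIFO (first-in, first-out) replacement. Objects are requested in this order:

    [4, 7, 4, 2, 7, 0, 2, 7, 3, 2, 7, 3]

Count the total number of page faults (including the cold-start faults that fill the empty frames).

6

4: miss, frames [4]
7: miss, frames [4, 7]
4: hit
2: miss, frames [4, 7, 2]
7: hit
0: miss, evict 4, frames [7, 2, 0]
2: hit
7: hit
3: miss, evict 7, frames [2, 0, 3]
2: hit
7: miss, evict 2, frames [0, 3, 7]
3: hit
Page faults: 6.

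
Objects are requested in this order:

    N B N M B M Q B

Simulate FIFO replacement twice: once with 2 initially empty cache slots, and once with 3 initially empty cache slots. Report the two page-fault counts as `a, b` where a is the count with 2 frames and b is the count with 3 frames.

2 frames: F F . F . . F F → 5 faults.
3 frames: F F . F . . F . → 4 faults.
4 < 5: adding a frame reduced faults, as is typical.

5, 4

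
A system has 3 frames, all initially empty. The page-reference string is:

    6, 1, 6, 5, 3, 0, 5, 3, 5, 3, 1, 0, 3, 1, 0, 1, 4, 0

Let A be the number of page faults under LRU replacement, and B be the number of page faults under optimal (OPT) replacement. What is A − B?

1

Under LRU: F F . F F F . . . . F F . . . . F . → 8 faults.
Under OPT: F F . F F F . . . . F . . . . . F . → 7 faults.
A − B = 8 − 7 = 1.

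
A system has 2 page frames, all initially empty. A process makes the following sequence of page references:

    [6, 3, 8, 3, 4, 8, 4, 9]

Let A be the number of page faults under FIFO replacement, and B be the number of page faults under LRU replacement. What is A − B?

-1

Under FIFO: F F F . F . . F → 5 faults.
Under LRU: F F F . F F . F → 6 faults.
A − B = 5 − 6 = -1.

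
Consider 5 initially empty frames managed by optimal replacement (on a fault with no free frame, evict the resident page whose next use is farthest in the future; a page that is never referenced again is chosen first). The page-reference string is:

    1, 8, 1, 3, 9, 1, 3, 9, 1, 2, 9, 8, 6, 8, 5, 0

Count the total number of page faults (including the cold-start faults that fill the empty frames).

1 -> fault, frames {1}
8 -> fault, frames {1,8}
1 -> hit
3 -> fault, frames {1,8,3}
9 -> fault, frames {1,8,3,9}
1 -> hit
3 -> hit
9 -> hit
1 -> hit
2 -> fault, frames {1,8,3,9,2}
9 -> hit
8 -> hit
6 -> fault, evict 2, frames {1,8,3,9,6}
8 -> hit
5 -> fault, evict 6, frames {1,8,3,9,5}
0 -> fault, evict 5, frames {1,8,3,9,0}
Page faults: 8.

8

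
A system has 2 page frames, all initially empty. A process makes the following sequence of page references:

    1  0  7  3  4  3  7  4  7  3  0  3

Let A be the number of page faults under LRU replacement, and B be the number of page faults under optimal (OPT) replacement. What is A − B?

1

Under LRU: F F F F F . F F . F F . → 9 faults.
Under OPT: F F F F F . F . . F F . → 8 faults.
A − B = 9 − 8 = 1.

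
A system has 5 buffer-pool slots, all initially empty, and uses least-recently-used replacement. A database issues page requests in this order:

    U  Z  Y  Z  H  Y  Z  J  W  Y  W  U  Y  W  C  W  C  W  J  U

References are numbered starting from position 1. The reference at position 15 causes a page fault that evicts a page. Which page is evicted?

Z

pos 1: U -> fault, frames {U}
pos 2: Z -> fault, frames {U,Z}
pos 3: Y -> fault, frames {U,Z,Y}
pos 4: Z -> hit
pos 5: H -> fault, frames {U,Y,Z,H}
pos 6: Y -> hit
pos 7: Z -> hit
pos 8: J -> fault, frames {U,H,Y,Z,J}
pos 9: W -> fault, evict U, frames {H,Y,Z,J,W}
pos 10: Y -> hit
pos 11: W -> hit
pos 12: U -> fault, evict H, frames {Z,J,Y,W,U}
pos 13: Y -> hit
pos 14: W -> hit
pos 15: C -> fault, evict Z, frames {J,U,Y,W,C}
At position 15, page Z is evicted.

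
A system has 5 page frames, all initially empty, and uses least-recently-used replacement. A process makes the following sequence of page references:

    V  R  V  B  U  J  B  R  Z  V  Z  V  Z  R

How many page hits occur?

7

V: fault, frames [V]
R: fault, frames [V, R]
V: hit
B: fault, frames [R, V, B]
U: fault, frames [R, V, B, U]
J: fault, frames [R, V, B, U, J]
B: hit
R: hit
Z: fault, evict V, frames [U, J, B, R, Z]
V: fault, evict U, frames [J, B, R, Z, V]
Z: hit
V: hit
Z: hit
R: hit
Hits: 7.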